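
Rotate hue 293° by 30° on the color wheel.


New hue = (H + rotation) mod 360
New hue = (293 + 30) mod 360
= 323 mod 360
= 323°


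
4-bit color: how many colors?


Colors = 2^bits = 2^4
= 16 colors


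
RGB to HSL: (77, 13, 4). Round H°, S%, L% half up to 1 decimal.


Normalize: R'=77/255≈0.3020, G'=13/255≈0.0510, B'=4/255≈0.0157
Max=77/255, Min=4/255, Δ=Max-Min=73/255
L = (Max+Min)/2 = (77+4)/510 = 81/510 = 0.15882… → L = 15.9%
L ≤ 0.5 → S = Δ/(Max+Min) = 73/(77+4) = 73/81 = 0.90123… → S = 90.1%
(the 1/255 factors cancel in S and H, so raw channel differences can be used)
Max is R' → H = 60 × (((G-B)/Δ) mod 6) = 60 × (((13-4)/73) mod 6)
  9/73 = 0.1232…
  H = 60 × 0.1232… = 7.397…° → H = 7.4°
= HSL(7.4°, 90.1%, 15.9%)


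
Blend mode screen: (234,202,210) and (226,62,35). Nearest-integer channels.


Screen: C = 255 - (255-A)×(255-B)/255, rounded to nearest integer
R: 255 - (255-234)×(255-226)/255 = 255 - 609/255 ≈ 255 - 2.388 = 252.612 → 253
G: 255 - (255-202)×(255-62)/255 = 255 - 10229/255 ≈ 255 - 40.114 = 214.886 → 215
B: 255 - (255-210)×(255-35)/255 = 255 - 9900/255 ≈ 255 - 38.824 = 216.176 → 216
= RGB(253, 215, 216)


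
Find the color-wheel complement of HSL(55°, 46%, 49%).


Complement = opposite side of color wheel = hue + 180°
H' = (55 + 180) mod 360 = 235°
S and L unchanged.
= HSL(235°, 46%, 49%)


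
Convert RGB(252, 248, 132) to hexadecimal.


R = 252 → FC (hex)
G = 248 → F8 (hex)
B = 132 → 84 (hex)
Hex = #FCF884


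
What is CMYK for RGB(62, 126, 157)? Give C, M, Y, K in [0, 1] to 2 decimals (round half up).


R'=62/255≈0.2431, G'=126/255≈0.4941, B'=157/255≈0.6157
K = 1 - max(R',G',B') = 1 - 157/255 = 98/255 = 0.38431… → 0.38
(1-R'-K)/(1-K) simplifies to (max-R)/max with max = 157:
C = (157-62)/157 = 95/157 = 0.60509… → 0.61
M = (157-126)/157 = 31/157 = 0.19745… → 0.20
Y = (157-157)/157 = 0/157 = 0 → 0.00
= CMYK(0.61, 0.20, 0.00, 0.38)


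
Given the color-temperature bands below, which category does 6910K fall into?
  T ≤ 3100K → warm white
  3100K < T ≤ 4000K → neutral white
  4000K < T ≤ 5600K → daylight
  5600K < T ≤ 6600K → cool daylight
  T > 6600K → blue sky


Temperature: 6910K
6910K > 6600K → blue sky
Classification: blue sky


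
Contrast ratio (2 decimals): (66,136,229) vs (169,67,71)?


Linearize each sRGB channel c=v/255: c/12.92 if c ≤ 0.04045 else ((c+0.055)/1.055)^2.4
L = 0.2126×R_lin + 0.7152×G_lin + 0.0722×B_lin
Color 1 (66,136,229):
  R=66: 66/255≈0.2588 > 0.04045 → ((0.2588+0.055)/1.055)^2.4 ≈ 0.05448
  G=136: 136/255≈0.5333 > 0.04045 → ((0.5333+0.055)/1.055)^2.4 ≈ 0.24620
  B=229: 229/255≈0.8980 > 0.04045 → ((0.8980+0.055)/1.055)^2.4 ≈ 0.78354
  L1 = 0.2126×0.05448 + 0.7152×0.24620 + 0.0722×0.78354 ≈ 0.24424
Color 2 (169,67,71):
  R=169: 169/255≈0.6627 > 0.04045 → ((0.6627+0.055)/1.055)^2.4 ≈ 0.39676
  G=67: 67/255≈0.2627 > 0.04045 → ((0.2627+0.055)/1.055)^2.4 ≈ 0.05613
  B=71: 71/255≈0.2784 > 0.04045 → ((0.2784+0.055)/1.055)^2.4 ≈ 0.06301
  L2 = 0.2126×0.39676 + 0.7152×0.05613 + 0.0722×0.06301 ≈ 0.12904
Lighter = 0.24424, Darker = 0.12904
Ratio = (L_lighter + 0.05) / (L_darker + 0.05)
Ratio = (0.24424 + 0.05) / (0.12904 + 0.05) = 0.29424 / 0.17904 ≈ 1.6434
Ratio ≈ 1.64:1


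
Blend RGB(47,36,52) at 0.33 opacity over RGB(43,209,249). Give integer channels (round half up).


C = α×F + (1-α)×B, with 1-α = 0.67
R: 0.33×47 + 0.67×43 = 15.51 + 28.81 = 44.32 → 44
G: 0.33×36 + 0.67×209 = 11.88 + 140.03 = 151.91 → 152
B: 0.33×52 + 0.67×249 = 17.16 + 166.83 = 183.99 → 184
= RGB(44, 152, 184)


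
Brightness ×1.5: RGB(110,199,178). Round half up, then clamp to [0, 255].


Multiply each channel by 1.5, round half up, clamp to [0, 255]
R: 110×1.5 = 165
G: 199×1.5 = 298.5 → round → 299 → clamp → 255
B: 178×1.5 = 267 → clamp → 255
= RGB(165, 255, 255)


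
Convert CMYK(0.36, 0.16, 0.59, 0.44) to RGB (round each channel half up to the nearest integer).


R = 255 × (1-C) × (1-K) = 255 × 0.64 × 0.56 = 91.392 → 91
G = 255 × (1-M) × (1-K) = 255 × 0.84 × 0.56 = 119.952 → 120
B = 255 × (1-Y) × (1-K) = 255 × 0.41 × 0.56 = 58.548 → 59
= RGB(91, 120, 59)


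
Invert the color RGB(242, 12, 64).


Invert: (255-R, 255-G, 255-B)
R: 255-242 = 13
G: 255-12 = 243
B: 255-64 = 191
= RGB(13, 243, 191)


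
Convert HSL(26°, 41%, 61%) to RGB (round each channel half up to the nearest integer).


H=26°, S=0.41, L=0.61
C = (1-|2L-1|)×S = (1-|0.22|)×0.41 = 0.3198
H' = H/60 = 26/60 ≈ 0.4333; X = C×(1-|H' mod 2 - 1|) = 0.13858
m = L - C/2 = 0.61 - 0.1599 = 0.4501
Sector ⌊H'⌋ = 0 → (R',G',B') = (0.3198, 0.13858, 0.0)
RGB = ((R'+m)×255, (G'+m)×255, (B'+m)×255) = (196.3245, 150.1134, 114.7755)
Round half up → RGB(196, 150, 115)


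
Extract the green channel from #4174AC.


Color: #4174AC
R = 41 = 65
G = 74 = 116
B = AC = 172
Green = 116


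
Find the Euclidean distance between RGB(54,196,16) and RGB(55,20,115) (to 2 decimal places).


d = √[(R₁-R₂)² + (G₁-G₂)² + (B₁-B₂)²]
d = √[(54-55)² + (196-20)² + (16-115)²]
d = √[1 + 30976 + 9801]
d = √40778
d ≈ 201.94


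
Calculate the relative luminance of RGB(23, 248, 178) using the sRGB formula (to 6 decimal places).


Linearize each channel (sRGB transfer function): c = v/255; c_lin = c/12.92 if c ≤ 0.04045, else ((c+0.055)/1.055)^2.4
  R: 23/255 ≈ 0.090196 > 0.04045 → ((0.090196+0.055)/1.055)^2.4 ≈ 0.008568
  G: 248/255 ≈ 0.972549 > 0.04045 → ((0.972549+0.055)/1.055)^2.4 ≈ 0.938686
  B: 178/255 ≈ 0.698039 > 0.04045 → ((0.698039+0.055)/1.055)^2.4 ≈ 0.445201
R_lin = 0.008568, G_lin = 0.938686, B_lin = 0.445201
L = 0.2126×R + 0.7152×G + 0.0722×B
L = 0.2126×0.008568 + 0.7152×0.938686 + 0.0722×0.445201
L ≈ 0.705313


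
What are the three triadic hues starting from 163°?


Triadic: equally spaced at 120° intervals
H1 = 163°
H2 = (163 + 120) mod 360 = 283°
H3 = (163 + 240) mod 360 = 43°
Triadic = 163°, 283°, 43°


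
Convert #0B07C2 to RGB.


0B → 11 (R)
07 → 7 (G)
C2 → 194 (B)
= RGB(11, 7, 194)


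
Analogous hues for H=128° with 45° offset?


Base hue: 128°
Left analog: (128 - 45) mod 360 = 83°
Right analog: (128 + 45) mod 360 = 173°
Analogous hues = 83° and 173°


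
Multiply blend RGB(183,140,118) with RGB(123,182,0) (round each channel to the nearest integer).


Multiply: C = A×B/255, rounded to nearest integer
R: 183×123/255 = 22509/255 ≈ 88.271 → 88
G: 140×182/255 = 25480/255 ≈ 99.922 → 100
B: 118×0/255 = 0/255 ≈ 0.000 → 0
= RGB(88, 100, 0)


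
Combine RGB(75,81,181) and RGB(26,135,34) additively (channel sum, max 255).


Additive: each channel = min(255, C₁+C₂)
R: 75+26 = 101 → 101
G: 81+135 = 216 → 216
B: 181+34 = 215 → 215
= RGB(101, 216, 215)


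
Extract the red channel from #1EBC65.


Color: #1EBC65
R = 1E = 30
G = BC = 188
B = 65 = 101
Red = 30


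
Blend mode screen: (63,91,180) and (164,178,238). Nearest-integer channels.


Screen: C = 255 - (255-A)×(255-B)/255, rounded to nearest integer
R: 255 - (255-63)×(255-164)/255 = 255 - 17472/255 ≈ 255 - 68.518 = 186.482 → 186
G: 255 - (255-91)×(255-178)/255 = 255 - 12628/255 ≈ 255 - 49.522 = 205.478 → 205
B: 255 - (255-180)×(255-238)/255 = 255 - 1275/255 ≈ 255 - 5.000 = 250.000 → 250
= RGB(186, 205, 250)


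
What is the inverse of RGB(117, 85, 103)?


Invert: (255-R, 255-G, 255-B)
R: 255-117 = 138
G: 255-85 = 170
B: 255-103 = 152
= RGB(138, 170, 152)


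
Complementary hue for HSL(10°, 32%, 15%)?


Complement = opposite side of color wheel = hue + 180°
H' = (10 + 180) mod 360 = 190°
S and L unchanged.
= HSL(190°, 32%, 15%)


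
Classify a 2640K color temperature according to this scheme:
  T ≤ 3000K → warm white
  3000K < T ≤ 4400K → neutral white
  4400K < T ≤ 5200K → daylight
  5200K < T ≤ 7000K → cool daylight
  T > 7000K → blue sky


Temperature: 2640K
2640K ≤ 3000K → warm white
Classification: warm white


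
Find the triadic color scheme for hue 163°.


Triadic: equally spaced at 120° intervals
H1 = 163°
H2 = (163 + 120) mod 360 = 283°
H3 = (163 + 240) mod 360 = 43°
Triadic = 163°, 283°, 43°


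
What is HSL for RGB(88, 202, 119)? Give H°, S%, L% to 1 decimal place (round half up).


Normalize: R'=88/255≈0.3451, G'=202/255≈0.7922, B'=119/255≈0.4667
Max=202/255, Min=88/255, Δ=Max-Min=114/255
L = (Max+Min)/2 = (202+88)/510 = 290/510 = 0.56862… → L = 56.9%
L > 0.5 → S = Δ/(2-Max-Min) = 114/(510-202-88) = 114/220 = 0.51818… → S = 51.8%
(the 1/255 factors cancel in S and H, so raw channel differences can be used)
Max is G' → H = 60 × ((B-R)/Δ + 2) = 60 × ((119-88)/114 + 2)
  31/114 + 2 = 0.2719… + 2 = 2.2719…
  H = 60 × 2.2719… = 136.315…° → H = 136.3°
= HSL(136.3°, 51.8%, 56.9%)


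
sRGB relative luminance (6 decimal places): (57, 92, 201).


Linearize each channel (sRGB transfer function): c = v/255; c_lin = c/12.92 if c ≤ 0.04045, else ((c+0.055)/1.055)^2.4
  R: 57/255 ≈ 0.223529 > 0.04045 → ((0.223529+0.055)/1.055)^2.4 ≈ 0.040915
  G: 92/255 ≈ 0.360784 > 0.04045 → ((0.360784+0.055)/1.055)^2.4 ≈ 0.107023
  B: 201/255 ≈ 0.788235 > 0.04045 → ((0.788235+0.055)/1.055)^2.4 ≈ 0.584078
R_lin = 0.040915, G_lin = 0.107023, B_lin = 0.584078
L = 0.2126×R + 0.7152×G + 0.0722×B
L = 0.2126×0.040915 + 0.7152×0.107023 + 0.0722×0.584078
L ≈ 0.127412


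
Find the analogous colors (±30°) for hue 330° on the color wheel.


Base hue: 330°
Left analog: (330 - 30) mod 360 = 300°
Right analog: (330 + 30) mod 360 = 0°
Analogous hues = 300° and 0°


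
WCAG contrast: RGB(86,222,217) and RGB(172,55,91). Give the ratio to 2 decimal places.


Linearize each sRGB channel c=v/255: c/12.92 if c ≤ 0.04045 else ((c+0.055)/1.055)^2.4
L = 0.2126×R_lin + 0.7152×G_lin + 0.0722×B_lin
Color 1 (86,222,217):
  R=86: 86/255≈0.3373 > 0.04045 → ((0.3373+0.055)/1.055)^2.4 ≈ 0.09306
  G=222: 222/255≈0.8706 > 0.04045 → ((0.8706+0.055)/1.055)^2.4 ≈ 0.73046
  B=217: 217/255≈0.8510 > 0.04045 → ((0.8510+0.055)/1.055)^2.4 ≈ 0.69387
  L1 = 0.2126×0.09306 + 0.7152×0.73046 + 0.0722×0.69387 ≈ 0.59231
Color 2 (172,55,91):
  R=172: 172/255≈0.6745 > 0.04045 → ((0.6745+0.055)/1.055)^2.4 ≈ 0.41254
  G=55: 55/255≈0.2157 > 0.04045 → ((0.2157+0.055)/1.055)^2.4 ≈ 0.03820
  B=91: 91/255≈0.3569 > 0.04045 → ((0.3569+0.055)/1.055)^2.4 ≈ 0.10462
  L2 = 0.2126×0.41254 + 0.7152×0.03820 + 0.0722×0.10462 ≈ 0.12258
Lighter = 0.59231, Darker = 0.12258
Ratio = (L_lighter + 0.05) / (L_darker + 0.05)
Ratio = (0.59231 + 0.05) / (0.12258 + 0.05) = 0.64231 / 0.17258 ≈ 3.7217
Ratio ≈ 3.72:1


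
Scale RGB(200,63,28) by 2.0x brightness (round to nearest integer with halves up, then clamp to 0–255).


Multiply each channel by 2.0, round half up, clamp to [0, 255]
R: 200×2.0 = 400 → clamp → 255
G: 63×2.0 = 126
B: 28×2.0 = 56
= RGB(255, 126, 56)


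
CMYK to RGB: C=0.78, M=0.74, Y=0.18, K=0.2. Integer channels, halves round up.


R = 255 × (1-C) × (1-K) = 255 × 0.22 × 0.80 = 44.88 → 45
G = 255 × (1-M) × (1-K) = 255 × 0.26 × 0.80 = 53.04 → 53
B = 255 × (1-Y) × (1-K) = 255 × 0.82 × 0.80 = 167.28 → 167
= RGB(45, 53, 167)


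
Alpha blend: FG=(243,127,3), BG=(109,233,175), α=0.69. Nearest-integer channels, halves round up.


C = α×F + (1-α)×B, with 1-α = 0.31
R: 0.69×243 + 0.31×109 = 167.67 + 33.79 = 201.46 → 201
G: 0.69×127 + 0.31×233 = 87.63 + 72.23 = 159.86 → 160
B: 0.69×3 + 0.31×175 = 2.07 + 54.25 = 56.32 → 56
= RGB(201, 160, 56)


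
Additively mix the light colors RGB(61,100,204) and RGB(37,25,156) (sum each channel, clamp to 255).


Additive: each channel = min(255, C₁+C₂)
R: 61+37 = 98 → 98
G: 100+25 = 125 → 125
B: 204+156 = 360 → 255
= RGB(98, 125, 255)


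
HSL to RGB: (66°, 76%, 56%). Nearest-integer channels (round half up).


H=66°, S=0.76, L=0.56
C = (1-|2L-1|)×S = (1-|0.12|)×0.76 = 0.6688
H' = H/60 = 66/60 ≈ 1.1000; X = C×(1-|H' mod 2 - 1|) = 0.60192
m = L - C/2 = 0.56 - 0.3344 = 0.2256
Sector ⌊H'⌋ = 1 → (R',G',B') = (0.60192, 0.6688, 0.0)
RGB = ((R'+m)×255, (G'+m)×255, (B'+m)×255) = (211.0176, 228.072, 57.528)
Round half up → RGB(211, 228, 58)


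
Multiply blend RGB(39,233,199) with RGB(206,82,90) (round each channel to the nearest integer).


Multiply: C = A×B/255, rounded to nearest integer
R: 39×206/255 = 8034/255 ≈ 31.506 → 32
G: 233×82/255 = 19106/255 ≈ 74.925 → 75
B: 199×90/255 = 17910/255 ≈ 70.235 → 70
= RGB(32, 75, 70)


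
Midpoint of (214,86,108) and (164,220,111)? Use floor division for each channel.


Midpoint: each channel = ⌊(C₁+C₂)/2⌋
R: ⌊(214+164)/2⌋ = 189
G: ⌊(86+220)/2⌋ = 153
B: ⌊(108+111)/2⌋ = 109
= RGB(189, 153, 109)


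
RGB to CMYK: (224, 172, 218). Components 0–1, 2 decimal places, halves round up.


R'=224/255≈0.8784, G'=172/255≈0.6745, B'=218/255≈0.8549
K = 1 - max(R',G',B') = 1 - 224/255 = 31/255 = 0.12156… → 0.12
(1-R'-K)/(1-K) simplifies to (max-R)/max with max = 224:
C = (224-224)/224 = 0/224 = 0 → 0.00
M = (224-172)/224 = 52/224 = 0.23214… → 0.23
Y = (224-218)/224 = 6/224 = 0.02678… → 0.03
= CMYK(0.00, 0.23, 0.03, 0.12)


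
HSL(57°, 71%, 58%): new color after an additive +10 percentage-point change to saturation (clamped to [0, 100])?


Original S = 71%
Adjustment = +10 percentage points
New S = 71 + (10) = 81
Clamp to [0, 100] → 81
= HSL(57°, 81%, 58%)


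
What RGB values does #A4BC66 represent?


A4 → 164 (R)
BC → 188 (G)
66 → 102 (B)
= RGB(164, 188, 102)


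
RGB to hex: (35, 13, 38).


R = 35 → 23 (hex)
G = 13 → 0D (hex)
B = 38 → 26 (hex)
Hex = #230D26


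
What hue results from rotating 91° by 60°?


New hue = (H + rotation) mod 360
New hue = (91 + 60) mod 360
= 151 mod 360
= 151°


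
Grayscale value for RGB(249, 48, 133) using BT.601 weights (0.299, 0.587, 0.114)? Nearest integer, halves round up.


Gray = 0.299×R + 0.587×G + 0.114×B
Gray = 0.299×249 + 0.587×48 + 0.114×133
Gray = 74.451 + 28.176 + 15.162
Gray = 117.789 → round half up → 118
Gray = 118


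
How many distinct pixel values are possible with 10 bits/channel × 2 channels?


Total bits = 10 bits/channel × 2 channels = 20 bits
Distinct pixel values = 2^20
= 1,048,576 pixel values


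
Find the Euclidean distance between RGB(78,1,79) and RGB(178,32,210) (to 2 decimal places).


d = √[(R₁-R₂)² + (G₁-G₂)² + (B₁-B₂)²]
d = √[(78-178)² + (1-32)² + (79-210)²]
d = √[10000 + 961 + 17161]
d = √28122
d ≈ 167.70


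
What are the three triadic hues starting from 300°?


Triadic: equally spaced at 120° intervals
H1 = 300°
H2 = (300 + 120) mod 360 = 60°
H3 = (300 + 240) mod 360 = 180°
Triadic = 300°, 60°, 180°


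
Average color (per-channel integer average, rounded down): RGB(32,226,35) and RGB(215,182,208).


Midpoint: each channel = ⌊(C₁+C₂)/2⌋
R: ⌊(32+215)/2⌋ = 123
G: ⌊(226+182)/2⌋ = 204
B: ⌊(35+208)/2⌋ = 121
= RGB(123, 204, 121)


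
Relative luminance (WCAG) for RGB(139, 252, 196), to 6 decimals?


Linearize each channel (sRGB transfer function): c = v/255; c_lin = c/12.92 if c ≤ 0.04045, else ((c+0.055)/1.055)^2.4
  R: 139/255 ≈ 0.545098 > 0.04045 → ((0.545098+0.055)/1.055)^2.4 ≈ 0.258183
  G: 252/255 ≈ 0.988235 > 0.04045 → ((0.988235+0.055)/1.055)^2.4 ≈ 0.973445
  B: 196/255 ≈ 0.768627 > 0.04045 → ((0.768627+0.055)/1.055)^2.4 ≈ 0.552011
R_lin = 0.258183, G_lin = 0.973445, B_lin = 0.552011
L = 0.2126×R + 0.7152×G + 0.0722×B
L = 0.2126×0.258183 + 0.7152×0.973445 + 0.0722×0.552011
L ≈ 0.790953


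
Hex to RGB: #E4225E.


E4 → 228 (R)
22 → 34 (G)
5E → 94 (B)
= RGB(228, 34, 94)


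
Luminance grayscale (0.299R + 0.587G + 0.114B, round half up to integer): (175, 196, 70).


Gray = 0.299×R + 0.587×G + 0.114×B
Gray = 0.299×175 + 0.587×196 + 0.114×70
Gray = 52.325 + 115.052 + 7.980
Gray = 175.357 → round half up → 175
Gray = 175


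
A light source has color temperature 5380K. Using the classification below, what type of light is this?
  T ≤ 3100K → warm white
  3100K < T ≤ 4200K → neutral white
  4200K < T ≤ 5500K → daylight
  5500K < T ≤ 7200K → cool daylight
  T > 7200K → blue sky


Temperature: 5380K
4200K < 5380K ≤ 5500K → daylight
Classification: daylight


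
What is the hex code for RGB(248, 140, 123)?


R = 248 → F8 (hex)
G = 140 → 8C (hex)
B = 123 → 7B (hex)
Hex = #F88C7B


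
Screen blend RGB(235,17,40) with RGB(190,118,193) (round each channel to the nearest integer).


Screen: C = 255 - (255-A)×(255-B)/255, rounded to nearest integer
R: 255 - (255-235)×(255-190)/255 = 255 - 1300/255 ≈ 255 - 5.098 = 249.902 → 250
G: 255 - (255-17)×(255-118)/255 = 255 - 32606/255 ≈ 255 - 127.867 = 127.133 → 127
B: 255 - (255-40)×(255-193)/255 = 255 - 13330/255 ≈ 255 - 52.275 = 202.725 → 203
= RGB(250, 127, 203)


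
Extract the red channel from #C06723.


Color: #C06723
R = C0 = 192
G = 67 = 103
B = 23 = 35
Red = 192


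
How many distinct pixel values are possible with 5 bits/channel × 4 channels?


Total bits = 5 bits/channel × 4 channels = 20 bits
Distinct pixel values = 2^20
= 1,048,576 pixel values


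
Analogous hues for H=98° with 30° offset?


Base hue: 98°
Left analog: (98 - 30) mod 360 = 68°
Right analog: (98 + 30) mod 360 = 128°
Analogous hues = 68° and 128°


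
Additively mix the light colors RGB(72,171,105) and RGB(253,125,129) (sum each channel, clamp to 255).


Additive: each channel = min(255, C₁+C₂)
R: 72+253 = 325 → 255
G: 171+125 = 296 → 255
B: 105+129 = 234 → 234
= RGB(255, 255, 234)


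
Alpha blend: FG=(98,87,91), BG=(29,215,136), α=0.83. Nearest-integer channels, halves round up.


C = α×F + (1-α)×B, with 1-α = 0.17
R: 0.83×98 + 0.17×29 = 81.34 + 4.93 = 86.27 → 86
G: 0.83×87 + 0.17×215 = 72.21 + 36.55 = 108.76 → 109
B: 0.83×91 + 0.17×136 = 75.53 + 23.12 = 98.65 → 99
= RGB(86, 109, 99)


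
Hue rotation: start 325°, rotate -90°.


New hue = (H + rotation) mod 360
New hue = (325 -90) mod 360
= 235 mod 360
= 235°


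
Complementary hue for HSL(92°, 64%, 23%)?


Complement = opposite side of color wheel = hue + 180°
H' = (92 + 180) mod 360 = 272°
S and L unchanged.
= HSL(272°, 64%, 23%)


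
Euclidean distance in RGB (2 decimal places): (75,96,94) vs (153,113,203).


d = √[(R₁-R₂)² + (G₁-G₂)² + (B₁-B₂)²]
d = √[(75-153)² + (96-113)² + (94-203)²]
d = √[6084 + 289 + 11881]
d = √18254
d ≈ 135.11


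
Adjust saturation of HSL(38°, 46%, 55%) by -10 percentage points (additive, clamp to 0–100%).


Original S = 46%
Adjustment = -10 percentage points
New S = 46 + (-10) = 36
Clamp to [0, 100] → 36
= HSL(38°, 36%, 55%)


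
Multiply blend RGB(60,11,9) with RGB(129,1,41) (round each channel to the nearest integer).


Multiply: C = A×B/255, rounded to nearest integer
R: 60×129/255 = 7740/255 ≈ 30.353 → 30
G: 11×1/255 = 11/255 ≈ 0.043 → 0
B: 9×41/255 = 369/255 ≈ 1.447 → 1
= RGB(30, 0, 1)


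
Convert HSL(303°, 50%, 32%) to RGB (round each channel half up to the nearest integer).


H=303°, S=0.50, L=0.32
C = (1-|2L-1|)×S = (1-|-0.36|)×0.50 = 0.32
H' = H/60 = 303/60 ≈ 5.0500; X = C×(1-|H' mod 2 - 1|) = 0.304
m = L - C/2 = 0.32 - 0.16 = 0.16
Sector ⌊H'⌋ = 5 → (R',G',B') = (0.32, 0.0, 0.304)
RGB = ((R'+m)×255, (G'+m)×255, (B'+m)×255) = (122.4, 40.8, 118.32)
Round half up → RGB(122, 41, 118)


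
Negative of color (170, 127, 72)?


Invert: (255-R, 255-G, 255-B)
R: 255-170 = 85
G: 255-127 = 128
B: 255-72 = 183
= RGB(85, 128, 183)


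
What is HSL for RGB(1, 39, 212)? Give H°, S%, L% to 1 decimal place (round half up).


Normalize: R'=1/255≈0.0039, G'=39/255≈0.1529, B'=212/255≈0.8314
Max=212/255, Min=1/255, Δ=Max-Min=211/255
L = (Max+Min)/2 = (212+1)/510 = 213/510 = 0.41764… → L = 41.8%
L ≤ 0.5 → S = Δ/(Max+Min) = 211/(212+1) = 211/213 = 0.99061… → S = 99.1%
(the 1/255 factors cancel in S and H, so raw channel differences can be used)
Max is B' → H = 60 × ((R-G)/Δ + 4) = 60 × ((1-39)/211 + 4)
  -38/211 + 4 = -0.1800… + 4 = 3.8199…
  H = 60 × 3.8199… = 229.194…° → H = 229.2°
= HSL(229.2°, 99.1%, 41.8%)


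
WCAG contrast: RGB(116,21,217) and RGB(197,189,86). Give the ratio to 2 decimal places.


Linearize each sRGB channel c=v/255: c/12.92 if c ≤ 0.04045 else ((c+0.055)/1.055)^2.4
L = 0.2126×R_lin + 0.7152×G_lin + 0.0722×B_lin
Color 1 (116,21,217):
  R=116: 116/255≈0.4549 > 0.04045 → ((0.4549+0.055)/1.055)^2.4 ≈ 0.17465
  G=21: 21/255≈0.0824 > 0.04045 → ((0.0824+0.055)/1.055)^2.4 ≈ 0.00750
  B=217: 217/255≈0.8510 > 0.04045 → ((0.8510+0.055)/1.055)^2.4 ≈ 0.69387
  L1 = 0.2126×0.17465 + 0.7152×0.00750 + 0.0722×0.69387 ≈ 0.09259
Color 2 (197,189,86):
  R=197: 197/255≈0.7725 > 0.04045 → ((0.7725+0.055)/1.055)^2.4 ≈ 0.55834
  G=189: 189/255≈0.7412 > 0.04045 → ((0.7412+0.055)/1.055)^2.4 ≈ 0.50888
  B=86: 86/255≈0.3373 > 0.04045 → ((0.3373+0.055)/1.055)^2.4 ≈ 0.09306
  L2 = 0.2126×0.55834 + 0.7152×0.50888 + 0.0722×0.09306 ≈ 0.48937
Lighter = 0.48937, Darker = 0.09259
Ratio = (L_lighter + 0.05) / (L_darker + 0.05)
Ratio = (0.48937 + 0.05) / (0.09259 + 0.05) = 0.53937 / 0.14259 ≈ 3.7827
Ratio ≈ 3.78:1


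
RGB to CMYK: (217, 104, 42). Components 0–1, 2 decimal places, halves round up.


R'=217/255≈0.8510, G'=104/255≈0.4078, B'=42/255≈0.1647
K = 1 - max(R',G',B') = 1 - 217/255 = 38/255 = 0.14901… → 0.15
(1-R'-K)/(1-K) simplifies to (max-R)/max with max = 217:
C = (217-217)/217 = 0/217 = 0 → 0.00
M = (217-104)/217 = 113/217 = 0.52073… → 0.52
Y = (217-42)/217 = 175/217 = 0.80645… → 0.81
= CMYK(0.00, 0.52, 0.81, 0.15)


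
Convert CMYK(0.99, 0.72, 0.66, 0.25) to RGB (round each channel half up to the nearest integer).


R = 255 × (1-C) × (1-K) = 255 × 0.01 × 0.75 = 1.9125 → 2
G = 255 × (1-M) × (1-K) = 255 × 0.28 × 0.75 = 53.55 → 54
B = 255 × (1-Y) × (1-K) = 255 × 0.34 × 0.75 = 65.025 → 65
= RGB(2, 54, 65)


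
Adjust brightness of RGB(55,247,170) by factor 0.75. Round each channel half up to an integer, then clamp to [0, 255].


Multiply each channel by 0.75, round half up, clamp to [0, 255]
R: 55×0.75 = 41.25 → round → 41
G: 247×0.75 = 185.25 → round → 185
B: 170×0.75 = 127.5 → round → 128
= RGB(41, 185, 128)


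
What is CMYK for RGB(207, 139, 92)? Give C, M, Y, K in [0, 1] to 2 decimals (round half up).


R'=207/255≈0.8118, G'=139/255≈0.5451, B'=92/255≈0.3608
K = 1 - max(R',G',B') = 1 - 207/255 = 48/255 = 0.18823… → 0.19
(1-R'-K)/(1-K) simplifies to (max-R)/max with max = 207:
C = (207-207)/207 = 0/207 = 0 → 0.00
M = (207-139)/207 = 68/207 = 0.32850… → 0.33
Y = (207-92)/207 = 115/207 = 0.55555… → 0.56
= CMYK(0.00, 0.33, 0.56, 0.19)


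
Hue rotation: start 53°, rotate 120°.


New hue = (H + rotation) mod 360
New hue = (53 + 120) mod 360
= 173 mod 360
= 173°


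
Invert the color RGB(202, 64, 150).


Invert: (255-R, 255-G, 255-B)
R: 255-202 = 53
G: 255-64 = 191
B: 255-150 = 105
= RGB(53, 191, 105)


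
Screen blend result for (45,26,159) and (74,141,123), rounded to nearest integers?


Screen: C = 255 - (255-A)×(255-B)/255, rounded to nearest integer
R: 255 - (255-45)×(255-74)/255 = 255 - 38010/255 ≈ 255 - 149.059 = 105.941 → 106
G: 255 - (255-26)×(255-141)/255 = 255 - 26106/255 ≈ 255 - 102.376 = 152.624 → 153
B: 255 - (255-159)×(255-123)/255 = 255 - 12672/255 ≈ 255 - 49.694 = 205.306 → 205
= RGB(106, 153, 205)


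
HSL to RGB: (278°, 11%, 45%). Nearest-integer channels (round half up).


H=278°, S=0.11, L=0.45
C = (1-|2L-1|)×S = (1-|-0.10|)×0.11 = 0.099
H' = H/60 = 278/60 ≈ 4.6333; X = C×(1-|H' mod 2 - 1|) = 0.0627
m = L - C/2 = 0.45 - 0.0495 = 0.4005
Sector ⌊H'⌋ = 4 → (R',G',B') = (0.0627, 0.0, 0.099)
RGB = ((R'+m)×255, (G'+m)×255, (B'+m)×255) = (118.116, 102.1275, 127.3725)
Round half up → RGB(118, 102, 127)


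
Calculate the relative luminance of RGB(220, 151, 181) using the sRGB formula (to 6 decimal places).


Linearize each channel (sRGB transfer function): c = v/255; c_lin = c/12.92 if c ≤ 0.04045, else ((c+0.055)/1.055)^2.4
  R: 220/255 ≈ 0.862745 > 0.04045 → ((0.862745+0.055)/1.055)^2.4 ≈ 0.715694
  G: 151/255 ≈ 0.592157 > 0.04045 → ((0.592157+0.055)/1.055)^2.4 ≈ 0.309469
  B: 181/255 ≈ 0.709804 > 0.04045 → ((0.709804+0.055)/1.055)^2.4 ≈ 0.462077
R_lin = 0.715694, G_lin = 0.309469, B_lin = 0.462077
L = 0.2126×R + 0.7152×G + 0.0722×B
L = 0.2126×0.715694 + 0.7152×0.309469 + 0.0722×0.462077
L ≈ 0.406851


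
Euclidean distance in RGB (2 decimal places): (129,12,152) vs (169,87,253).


d = √[(R₁-R₂)² + (G₁-G₂)² + (B₁-B₂)²]
d = √[(129-169)² + (12-87)² + (152-253)²]
d = √[1600 + 5625 + 10201]
d = √17426
d ≈ 132.01


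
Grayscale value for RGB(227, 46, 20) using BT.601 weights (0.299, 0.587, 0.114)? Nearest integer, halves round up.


Gray = 0.299×R + 0.587×G + 0.114×B
Gray = 0.299×227 + 0.587×46 + 0.114×20
Gray = 67.873 + 27.002 + 2.280
Gray = 97.155 → round half up → 97
Gray = 97


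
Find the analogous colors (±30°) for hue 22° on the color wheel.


Base hue: 22°
Left analog: (22 - 30) mod 360 = 352°
Right analog: (22 + 30) mod 360 = 52°
Analogous hues = 352° and 52°


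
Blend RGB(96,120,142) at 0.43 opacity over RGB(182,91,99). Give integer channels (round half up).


C = α×F + (1-α)×B, with 1-α = 0.57
R: 0.43×96 + 0.57×182 = 41.28 + 103.74 = 145.02 → 145
G: 0.43×120 + 0.57×91 = 51.60 + 51.87 = 103.47 → 103
B: 0.43×142 + 0.57×99 = 61.06 + 56.43 = 117.49 → 117
= RGB(145, 103, 117)


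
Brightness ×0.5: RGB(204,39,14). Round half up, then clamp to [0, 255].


Multiply each channel by 0.5, round half up, clamp to [0, 255]
R: 204×0.5 = 102
G: 39×0.5 = 19.5 → round → 20
B: 14×0.5 = 7
= RGB(102, 20, 7)


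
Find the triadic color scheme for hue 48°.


Triadic: equally spaced at 120° intervals
H1 = 48°
H2 = (48 + 120) mod 360 = 168°
H3 = (48 + 240) mod 360 = 288°
Triadic = 48°, 168°, 288°


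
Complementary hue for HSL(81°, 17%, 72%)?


Complement = opposite side of color wheel = hue + 180°
H' = (81 + 180) mod 360 = 261°
S and L unchanged.
= HSL(261°, 17%, 72%)


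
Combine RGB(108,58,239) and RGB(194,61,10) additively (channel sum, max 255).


Additive: each channel = min(255, C₁+C₂)
R: 108+194 = 302 → 255
G: 58+61 = 119 → 119
B: 239+10 = 249 → 249
= RGB(255, 119, 249)


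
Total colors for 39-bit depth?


Colors = 2^bits = 2^39
= 549,755,813,888 colors


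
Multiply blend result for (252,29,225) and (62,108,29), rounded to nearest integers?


Multiply: C = A×B/255, rounded to nearest integer
R: 252×62/255 = 15624/255 ≈ 61.271 → 61
G: 29×108/255 = 3132/255 ≈ 12.282 → 12
B: 225×29/255 = 6525/255 ≈ 25.588 → 26
= RGB(61, 12, 26)


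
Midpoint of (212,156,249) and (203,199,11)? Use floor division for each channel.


Midpoint: each channel = ⌊(C₁+C₂)/2⌋
R: ⌊(212+203)/2⌋ = 207
G: ⌊(156+199)/2⌋ = 177
B: ⌊(249+11)/2⌋ = 130
= RGB(207, 177, 130)


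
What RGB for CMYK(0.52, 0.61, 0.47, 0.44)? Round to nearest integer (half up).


R = 255 × (1-C) × (1-K) = 255 × 0.48 × 0.56 = 68.544 → 69
G = 255 × (1-M) × (1-K) = 255 × 0.39 × 0.56 = 55.692 → 56
B = 255 × (1-Y) × (1-K) = 255 × 0.53 × 0.56 = 75.684 → 76
= RGB(69, 56, 76)


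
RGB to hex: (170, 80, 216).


R = 170 → AA (hex)
G = 80 → 50 (hex)
B = 216 → D8 (hex)
Hex = #AA50D8


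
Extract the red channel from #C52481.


Color: #C52481
R = C5 = 197
G = 24 = 36
B = 81 = 129
Red = 197


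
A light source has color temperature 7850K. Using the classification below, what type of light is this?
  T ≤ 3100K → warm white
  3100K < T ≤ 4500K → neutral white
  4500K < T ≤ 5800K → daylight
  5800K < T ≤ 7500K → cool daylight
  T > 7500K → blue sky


Temperature: 7850K
7850K > 7500K → blue sky
Classification: blue sky


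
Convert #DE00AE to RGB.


DE → 222 (R)
00 → 0 (G)
AE → 174 (B)
= RGB(222, 0, 174)


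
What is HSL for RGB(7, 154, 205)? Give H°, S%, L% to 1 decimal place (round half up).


Normalize: R'=7/255≈0.0275, G'=154/255≈0.6039, B'=205/255≈0.8039
Max=205/255, Min=7/255, Δ=Max-Min=198/255
L = (Max+Min)/2 = (205+7)/510 = 212/510 = 0.41568… → L = 41.6%
L ≤ 0.5 → S = Δ/(Max+Min) = 198/(205+7) = 198/212 = 0.93396… → S = 93.4%
(the 1/255 factors cancel in S and H, so raw channel differences can be used)
Max is B' → H = 60 × ((R-G)/Δ + 4) = 60 × ((7-154)/198 + 4)
  -147/198 + 4 = -0.7424… + 4 = 3.2575…
  H = 60 × 3.2575… = 195.454…° → H = 195.5°
= HSL(195.5°, 93.4%, 41.6%)


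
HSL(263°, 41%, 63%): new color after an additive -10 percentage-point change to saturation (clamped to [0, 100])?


Original S = 41%
Adjustment = -10 percentage points
New S = 41 + (-10) = 31
Clamp to [0, 100] → 31
= HSL(263°, 31%, 63%)


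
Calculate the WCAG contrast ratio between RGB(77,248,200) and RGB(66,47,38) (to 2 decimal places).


Linearize each sRGB channel c=v/255: c/12.92 if c ≤ 0.04045 else ((c+0.055)/1.055)^2.4
L = 0.2126×R_lin + 0.7152×G_lin + 0.0722×B_lin
Color 1 (77,248,200):
  R=77: 77/255≈0.3020 > 0.04045 → ((0.3020+0.055)/1.055)^2.4 ≈ 0.07421
  G=248: 248/255≈0.9725 > 0.04045 → ((0.9725+0.055)/1.055)^2.4 ≈ 0.93869
  B=200: 200/255≈0.7843 > 0.04045 → ((0.7843+0.055)/1.055)^2.4 ≈ 0.57758
  L1 = 0.2126×0.07421 + 0.7152×0.93869 + 0.0722×0.57758 ≈ 0.72883
Color 2 (66,47,38):
  R=66: 66/255≈0.2588 > 0.04045 → ((0.2588+0.055)/1.055)^2.4 ≈ 0.05448
  G=47: 47/255≈0.1843 > 0.04045 → ((0.1843+0.055)/1.055)^2.4 ≈ 0.02843
  B=38: 38/255≈0.1490 > 0.04045 → ((0.1490+0.055)/1.055)^2.4 ≈ 0.01938
  L2 = 0.2126×0.05448 + 0.7152×0.02843 + 0.0722×0.01938 ≈ 0.03331
Lighter = 0.72883, Darker = 0.03331
Ratio = (L_lighter + 0.05) / (L_darker + 0.05)
Ratio = (0.72883 + 0.05) / (0.03331 + 0.05) = 0.77883 / 0.08331 ≈ 9.3483
Ratio ≈ 9.35:1


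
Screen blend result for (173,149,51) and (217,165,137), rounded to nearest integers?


Screen: C = 255 - (255-A)×(255-B)/255, rounded to nearest integer
R: 255 - (255-173)×(255-217)/255 = 255 - 3116/255 ≈ 255 - 12.220 = 242.780 → 243
G: 255 - (255-149)×(255-165)/255 = 255 - 9540/255 ≈ 255 - 37.412 = 217.588 → 218
B: 255 - (255-51)×(255-137)/255 = 255 - 24072/255 ≈ 255 - 94.400 = 160.600 → 161
= RGB(243, 218, 161)


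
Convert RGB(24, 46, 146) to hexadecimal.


R = 24 → 18 (hex)
G = 46 → 2E (hex)
B = 146 → 92 (hex)
Hex = #182E92


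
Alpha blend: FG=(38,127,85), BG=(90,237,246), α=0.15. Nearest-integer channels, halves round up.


C = α×F + (1-α)×B, with 1-α = 0.85
R: 0.15×38 + 0.85×90 = 5.70 + 76.50 = 82.20 → 82
G: 0.15×127 + 0.85×237 = 19.05 + 201.45 = 220.50 → 221
B: 0.15×85 + 0.85×246 = 12.75 + 209.10 = 221.85 → 222
= RGB(82, 221, 222)


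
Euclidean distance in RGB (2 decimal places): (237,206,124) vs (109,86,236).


d = √[(R₁-R₂)² + (G₁-G₂)² + (B₁-B₂)²]
d = √[(237-109)² + (206-86)² + (124-236)²]
d = √[16384 + 14400 + 12544]
d = √43328
d ≈ 208.15


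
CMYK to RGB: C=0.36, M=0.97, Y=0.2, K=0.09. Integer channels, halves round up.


R = 255 × (1-C) × (1-K) = 255 × 0.64 × 0.91 = 148.512 → 149
G = 255 × (1-M) × (1-K) = 255 × 0.03 × 0.91 = 6.9615 → 7
B = 255 × (1-Y) × (1-K) = 255 × 0.80 × 0.91 = 185.64 → 186
= RGB(149, 7, 186)


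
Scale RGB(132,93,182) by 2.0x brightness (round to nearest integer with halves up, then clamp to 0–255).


Multiply each channel by 2.0, round half up, clamp to [0, 255]
R: 132×2.0 = 264 → clamp → 255
G: 93×2.0 = 186
B: 182×2.0 = 364 → clamp → 255
= RGB(255, 186, 255)


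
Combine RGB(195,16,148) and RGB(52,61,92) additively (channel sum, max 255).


Additive: each channel = min(255, C₁+C₂)
R: 195+52 = 247 → 247
G: 16+61 = 77 → 77
B: 148+92 = 240 → 240
= RGB(247, 77, 240)


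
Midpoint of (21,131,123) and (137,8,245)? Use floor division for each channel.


Midpoint: each channel = ⌊(C₁+C₂)/2⌋
R: ⌊(21+137)/2⌋ = 79
G: ⌊(131+8)/2⌋ = 69
B: ⌊(123+245)/2⌋ = 184
= RGB(79, 69, 184)


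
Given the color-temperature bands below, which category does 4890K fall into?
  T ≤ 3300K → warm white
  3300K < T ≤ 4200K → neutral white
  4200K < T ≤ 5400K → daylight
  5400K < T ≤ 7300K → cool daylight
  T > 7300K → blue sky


Temperature: 4890K
4200K < 4890K ≤ 5400K → daylight
Classification: daylight


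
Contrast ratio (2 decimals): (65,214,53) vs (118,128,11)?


Linearize each sRGB channel c=v/255: c/12.92 if c ≤ 0.04045 else ((c+0.055)/1.055)^2.4
L = 0.2126×R_lin + 0.7152×G_lin + 0.0722×B_lin
Color 1 (65,214,53):
  R=65: 65/255≈0.2549 > 0.04045 → ((0.2549+0.055)/1.055)^2.4 ≈ 0.05286
  G=214: 214/255≈0.8392 > 0.04045 → ((0.8392+0.055)/1.055)^2.4 ≈ 0.67244
  B=53: 53/255≈0.2078 > 0.04045 → ((0.2078+0.055)/1.055)^2.4 ≈ 0.03560
  L1 = 0.2126×0.05286 + 0.7152×0.67244 + 0.0722×0.03560 ≈ 0.49474
Color 2 (118,128,11):
  R=118: 118/255≈0.4627 > 0.04045 → ((0.4627+0.055)/1.055)^2.4 ≈ 0.18116
  G=128: 128/255≈0.5020 > 0.04045 → ((0.5020+0.055)/1.055)^2.4 ≈ 0.21586
  B=11: 11/255≈0.0431 > 0.04045 → ((0.0431+0.055)/1.055)^2.4 ≈ 0.00335
  L2 = 0.2126×0.18116 + 0.7152×0.21586 + 0.0722×0.00335 ≈ 0.19314
Lighter = 0.49474, Darker = 0.19314
Ratio = (L_lighter + 0.05) / (L_darker + 0.05)
Ratio = (0.49474 + 0.05) / (0.19314 + 0.05) = 0.54474 / 0.24314 ≈ 2.2404
Ratio ≈ 2.24:1


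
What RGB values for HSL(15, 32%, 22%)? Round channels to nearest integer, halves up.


H=15°, S=0.32, L=0.22
C = (1-|2L-1|)×S = (1-|-0.56|)×0.32 = 0.1408
H' = H/60 = 15/60 ≈ 0.2500; X = C×(1-|H' mod 2 - 1|) = 0.0352
m = L - C/2 = 0.22 - 0.0704 = 0.1496
Sector ⌊H'⌋ = 0 → (R',G',B') = (0.1408, 0.0352, 0.0)
RGB = ((R'+m)×255, (G'+m)×255, (B'+m)×255) = (74.052, 47.124, 38.148)
Round half up → RGB(74, 47, 38)


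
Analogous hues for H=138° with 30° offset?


Base hue: 138°
Left analog: (138 - 30) mod 360 = 108°
Right analog: (138 + 30) mod 360 = 168°
Analogous hues = 108° and 168°


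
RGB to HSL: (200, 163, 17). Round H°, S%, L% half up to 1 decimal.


Normalize: R'=200/255≈0.7843, G'=163/255≈0.6392, B'=17/255≈0.0667
Max=200/255, Min=17/255, Δ=Max-Min=183/255
L = (Max+Min)/2 = (200+17)/510 = 217/510 = 0.42549… → L = 42.5%
L ≤ 0.5 → S = Δ/(Max+Min) = 183/(200+17) = 183/217 = 0.84331… → S = 84.3%
(the 1/255 factors cancel in S and H, so raw channel differences can be used)
Max is R' → H = 60 × (((G-B)/Δ) mod 6) = 60 × (((163-17)/183) mod 6)
  146/183 = 0.7978…
  H = 60 × 0.7978… = 47.868…° → H = 47.9°
= HSL(47.9°, 84.3%, 42.5%)


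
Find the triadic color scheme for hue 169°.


Triadic: equally spaced at 120° intervals
H1 = 169°
H2 = (169 + 120) mod 360 = 289°
H3 = (169 + 240) mod 360 = 49°
Triadic = 169°, 289°, 49°


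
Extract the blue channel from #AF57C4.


Color: #AF57C4
R = AF = 175
G = 57 = 87
B = C4 = 196
Blue = 196


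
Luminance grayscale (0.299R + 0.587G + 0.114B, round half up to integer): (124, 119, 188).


Gray = 0.299×R + 0.587×G + 0.114×B
Gray = 0.299×124 + 0.587×119 + 0.114×188
Gray = 37.076 + 69.853 + 21.432
Gray = 128.361 → round half up → 128
Gray = 128


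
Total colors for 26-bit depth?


Colors = 2^bits = 2^26
= 67,108,864 colors


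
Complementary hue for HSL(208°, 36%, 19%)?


Complement = opposite side of color wheel = hue + 180°
H' = (208 + 180) mod 360 = 28°
S and L unchanged.
= HSL(28°, 36%, 19%)


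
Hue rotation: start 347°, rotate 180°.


New hue = (H + rotation) mod 360
New hue = (347 + 180) mod 360
= 527 mod 360
= 167°


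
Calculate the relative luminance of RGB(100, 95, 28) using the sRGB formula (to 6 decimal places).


Linearize each channel (sRGB transfer function): c = v/255; c_lin = c/12.92 if c ≤ 0.04045, else ((c+0.055)/1.055)^2.4
  R: 100/255 ≈ 0.392157 > 0.04045 → ((0.392157+0.055)/1.055)^2.4 ≈ 0.127438
  G: 95/255 ≈ 0.372549 > 0.04045 → ((0.372549+0.055)/1.055)^2.4 ≈ 0.114435
  B: 28/255 ≈ 0.109804 > 0.04045 → ((0.109804+0.055)/1.055)^2.4 ≈ 0.011612
R_lin = 0.127438, G_lin = 0.114435, B_lin = 0.011612
L = 0.2126×R + 0.7152×G + 0.0722×B
L = 0.2126×0.127438 + 0.7152×0.114435 + 0.0722×0.011612
L ≈ 0.109776


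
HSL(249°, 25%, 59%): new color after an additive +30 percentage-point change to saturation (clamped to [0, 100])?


Original S = 25%
Adjustment = +30 percentage points
New S = 25 + (30) = 55
Clamp to [0, 100] → 55
= HSL(249°, 55%, 59%)


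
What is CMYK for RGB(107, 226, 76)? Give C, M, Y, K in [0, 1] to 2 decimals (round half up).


R'=107/255≈0.4196, G'=226/255≈0.8863, B'=76/255≈0.2980
K = 1 - max(R',G',B') = 1 - 226/255 = 29/255 = 0.11372… → 0.11
(1-R'-K)/(1-K) simplifies to (max-R)/max with max = 226:
C = (226-107)/226 = 119/226 = 0.52654… → 0.53
M = (226-226)/226 = 0/226 = 0 → 0.00
Y = (226-76)/226 = 150/226 = 0.66371… → 0.66
= CMYK(0.53, 0.00, 0.66, 0.11)


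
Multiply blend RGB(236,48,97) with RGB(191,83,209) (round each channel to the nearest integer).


Multiply: C = A×B/255, rounded to nearest integer
R: 236×191/255 = 45076/255 ≈ 176.769 → 177
G: 48×83/255 = 3984/255 ≈ 15.624 → 16
B: 97×209/255 = 20273/255 ≈ 79.502 → 80
= RGB(177, 16, 80)


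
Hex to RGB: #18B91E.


18 → 24 (R)
B9 → 185 (G)
1E → 30 (B)
= RGB(24, 185, 30)


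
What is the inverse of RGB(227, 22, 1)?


Invert: (255-R, 255-G, 255-B)
R: 255-227 = 28
G: 255-22 = 233
B: 255-1 = 254
= RGB(28, 233, 254)


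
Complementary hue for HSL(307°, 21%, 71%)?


Complement = opposite side of color wheel = hue + 180°
H' = (307 + 180) mod 360 = 127°
S and L unchanged.
= HSL(127°, 21%, 71%)


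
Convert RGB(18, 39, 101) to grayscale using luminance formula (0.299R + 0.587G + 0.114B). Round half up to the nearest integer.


Gray = 0.299×R + 0.587×G + 0.114×B
Gray = 0.299×18 + 0.587×39 + 0.114×101
Gray = 5.382 + 22.893 + 11.514
Gray = 39.789 → round half up → 40
Gray = 40


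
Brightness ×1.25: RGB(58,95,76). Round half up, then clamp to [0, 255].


Multiply each channel by 1.25, round half up, clamp to [0, 255]
R: 58×1.25 = 72.5 → round → 73
G: 95×1.25 = 118.75 → round → 119
B: 76×1.25 = 95
= RGB(73, 119, 95)


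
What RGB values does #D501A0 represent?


D5 → 213 (R)
01 → 1 (G)
A0 → 160 (B)
= RGB(213, 1, 160)


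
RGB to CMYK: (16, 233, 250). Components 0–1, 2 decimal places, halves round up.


R'=16/255≈0.0627, G'=233/255≈0.9137, B'=250/255≈0.9804
K = 1 - max(R',G',B') = 1 - 250/255 = 5/255 = 0.01960… → 0.02
(1-R'-K)/(1-K) simplifies to (max-R)/max with max = 250:
C = (250-16)/250 = 234/250 = 0.936 → 0.94
M = (250-233)/250 = 17/250 = 0.068 → 0.07
Y = (250-250)/250 = 0/250 = 0 → 0.00
= CMYK(0.94, 0.07, 0.00, 0.02)


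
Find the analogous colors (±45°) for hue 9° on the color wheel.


Base hue: 9°
Left analog: (9 - 45) mod 360 = 324°
Right analog: (9 + 45) mod 360 = 54°
Analogous hues = 324° and 54°


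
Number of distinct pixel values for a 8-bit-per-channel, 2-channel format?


Total bits = 8 bits/channel × 2 channels = 16 bits
Distinct pixel values = 2^16
= 65,536 pixel values


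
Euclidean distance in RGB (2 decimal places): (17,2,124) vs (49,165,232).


d = √[(R₁-R₂)² + (G₁-G₂)² + (B₁-B₂)²]
d = √[(17-49)² + (2-165)² + (124-232)²]
d = √[1024 + 26569 + 11664]
d = √39257
d ≈ 198.13
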